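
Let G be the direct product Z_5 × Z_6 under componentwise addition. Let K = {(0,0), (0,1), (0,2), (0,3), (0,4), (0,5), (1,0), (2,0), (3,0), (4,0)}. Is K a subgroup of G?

No

Closure fails: (0,1) + (4,0) = (4,1) ∉ K. So K is not a subgroup.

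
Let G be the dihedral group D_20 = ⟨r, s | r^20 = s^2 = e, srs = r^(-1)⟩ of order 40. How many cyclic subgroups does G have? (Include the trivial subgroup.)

Group the elements of G by the cyclic subgroup they generate; each cyclic subgroup of order d accounts for φ(d) elements.
Cyclic subgroups by order — order 1: 1; order 2: 21; order 4: 1; order 5: 1; order 10: 1; order 20: 1.
Total: 26.

26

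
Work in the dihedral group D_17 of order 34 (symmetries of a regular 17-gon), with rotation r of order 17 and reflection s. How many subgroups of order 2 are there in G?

17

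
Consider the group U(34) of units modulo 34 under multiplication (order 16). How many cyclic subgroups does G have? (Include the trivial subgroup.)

Group the elements of G by the cyclic subgroup they generate; each cyclic subgroup of order d accounts for φ(d) elements.
Cyclic subgroups by order — order 1: 1; order 2: 1; order 4: 1; order 8: 1; order 16: 1.
Total: 5.

5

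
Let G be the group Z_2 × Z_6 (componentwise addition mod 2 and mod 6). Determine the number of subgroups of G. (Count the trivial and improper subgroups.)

|G| = 12, so by Lagrange every subgroup order divides 12. Divisors: 1, 2, 3, 4, 6, 12.
Subgroups by order — order 1: 1; order 2: 3; order 3: 1; order 4: 1; order 6: 3; order 12: 1.
Total: 1 + 3 + 1 + 1 + 3 + 1 = 10.

10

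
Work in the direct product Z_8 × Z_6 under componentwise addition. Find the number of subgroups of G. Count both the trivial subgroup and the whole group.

|G| = 48, so by Lagrange every subgroup order divides 48. Divisors: 1, 2, 3, 4, 6, 8, 12, 16, 24, 48.
Subgroups by order — order 1: 1; order 2: 3; order 3: 1; order 4: 3; order 6: 3; order 8: 3; order 12: 3; order 16: 1; order 24: 3; order 48: 1.
Total: 1 + 3 + 1 + 3 + 3 + 3 + 3 + 1 + 3 + 1 = 22.

22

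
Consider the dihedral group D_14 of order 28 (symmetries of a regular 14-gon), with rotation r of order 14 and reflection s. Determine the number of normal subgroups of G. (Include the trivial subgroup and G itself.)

7

G has 28 subgroups. Checking conjugation-invariance by order — order 1: 1/1 normal; order 2: 1/15 normal; order 4: 0/7 normal; order 7: 1/1 normal; order 14: 3/3 normal; order 28: 1/1 normal.
Total normal subgroups: 7.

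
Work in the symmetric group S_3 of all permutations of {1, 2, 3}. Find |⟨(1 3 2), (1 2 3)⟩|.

3

|⟨(1 3 2)⟩| = 3 and |⟨(1 2 3)⟩| = 3, so |H| is a multiple of lcm(3, 3) = 3 and divides |G| = 6.
Closing under the operation: H = {e, (1 2 3), (1 3 2)}, so |H| = 3.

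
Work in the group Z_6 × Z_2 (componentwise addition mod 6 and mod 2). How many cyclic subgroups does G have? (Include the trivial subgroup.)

8

Group the elements of G by the cyclic subgroup they generate; each cyclic subgroup of order d accounts for φ(d) elements.
Cyclic subgroups by order — order 1: 1; order 2: 3; order 3: 1; order 6: 3.
Total: 8.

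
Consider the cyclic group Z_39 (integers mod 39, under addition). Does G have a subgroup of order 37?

No

37 does not divide |G| = 39, so by Lagrange no subgroup of order 37 exists.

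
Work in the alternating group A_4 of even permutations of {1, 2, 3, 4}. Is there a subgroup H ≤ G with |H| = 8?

8 does not divide |G| = 12, so by Lagrange no subgroup of order 8 exists.

No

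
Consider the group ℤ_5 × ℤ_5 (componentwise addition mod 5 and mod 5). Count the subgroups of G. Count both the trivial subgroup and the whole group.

8

|G| = 25, so by Lagrange every subgroup order divides 25. Divisors: 1, 5, 25.
Subgroups by order — order 1: 1; order 5: 6; order 25: 1.
Total: 1 + 6 + 1 = 8.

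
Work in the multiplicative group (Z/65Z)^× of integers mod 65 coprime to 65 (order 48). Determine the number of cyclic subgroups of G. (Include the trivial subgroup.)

A cyclic subgroup of order d is generated by each of its φ(d) elements of order d, so the cyclic subgroups of order d number (#elements of order d)/φ(d).
Cyclic subgroups by order — order 1: 1; order 2: 3; order 3: 1; order 4: 6; order 6: 3; order 12: 6.
Total: 20.

20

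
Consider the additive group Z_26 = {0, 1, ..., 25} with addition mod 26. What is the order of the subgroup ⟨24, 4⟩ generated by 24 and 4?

|⟨24⟩| = 13 and |⟨4⟩| = 13, so |H| is a multiple of lcm(13, 13) = 13 and divides |G| = 26.
Closing under the operation: H = {0, 2, 4, 6, 8, 10, 12, 14, 16, 18, 20, 22, 24}, so |H| = 13.

13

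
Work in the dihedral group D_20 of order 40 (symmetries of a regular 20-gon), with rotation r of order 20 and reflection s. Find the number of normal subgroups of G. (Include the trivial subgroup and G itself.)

9

G has 48 subgroups. Checking conjugation-invariance by order — order 1: 1/1 normal; order 2: 1/21 normal; order 4: 1/11 normal; order 5: 1/1 normal; order 8: 0/5 normal; order 10: 1/5 normal; order 20: 3/3 normal; order 40: 1/1 normal.
Total normal subgroups: 9.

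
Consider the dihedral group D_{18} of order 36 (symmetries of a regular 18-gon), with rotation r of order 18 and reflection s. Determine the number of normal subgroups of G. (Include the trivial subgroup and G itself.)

9

G has 45 subgroups. Checking conjugation-invariance by order — order 1: 1/1 normal; order 2: 1/19 normal; order 3: 1/1 normal; order 4: 0/9 normal; order 6: 1/7 normal; order 9: 1/1 normal; order 12: 0/3 normal; order 18: 3/3 normal; order 36: 1/1 normal.
Total normal subgroups: 9.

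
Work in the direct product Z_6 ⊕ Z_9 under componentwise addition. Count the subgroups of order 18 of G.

4

|G| = 54 and 18 | 54, so subgroups of order 18 are possible by Lagrange.
The subgroups of order 18 are: {(0,0), (0,1), (0,2), (0,3), (0,4), (0,5), (0,6), (0,7), (0,8), (3,0), (3,1), (3,2), (3,3), (3,4), (3,5), (3,6), (3,7), (3,8)}; {(0,0), (0,3), (0,6), (1,0), (1,3), (1,6), (2,0), (2,3), (2,6), (3,0), (3,3), (3,6), (4,0), (4,3), (4,6), (5,0), (5,3), (5,6)}; {(0,0), (0,3), (0,6), (1,1), (1,4), (1,7), (2,2), (2,5), (2,8), (3,0), (3,3), (3,6), (4,1), (4,4), (4,7), (5,2), (5,5), (5,8)}; {(0,0), (0,3), (0,6), (1,2), (1,5), (1,8), (2,1), (2,4), (2,7), (3,0), (3,3), (3,6), (4,2), (4,5), (4,8), (5,1), (5,4), (5,7)}.
So G has 4 subgroups of order 18.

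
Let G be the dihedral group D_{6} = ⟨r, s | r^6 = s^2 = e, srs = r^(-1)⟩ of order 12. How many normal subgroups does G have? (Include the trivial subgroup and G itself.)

G has 16 subgroups. Checking conjugation-invariance by order — order 1: 1/1 normal; order 2: 1/7 normal; order 3: 1/1 normal; order 4: 0/3 normal; order 6: 3/3 normal; order 12: 1/1 normal.
Total normal subgroups: 7.

7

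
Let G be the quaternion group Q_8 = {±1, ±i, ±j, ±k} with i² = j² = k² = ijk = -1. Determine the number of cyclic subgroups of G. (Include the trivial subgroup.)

Each element a generates a cyclic subgroup ⟨a⟩; distinct elements may generate the same one (a cyclic group of order d has φ(d) generators).
Cyclic subgroups by order — order 1: 1; order 2: 1; order 4: 3.
Total: 5.

5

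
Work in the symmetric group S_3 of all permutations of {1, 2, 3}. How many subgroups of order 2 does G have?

|G| = 6 and 2 | 6, so subgroups of order 2 are possible by Lagrange.
The subgroups of order 2 are: {e, (1 2)}; {e, (1 3)}; {e, (2 3)}.
So G has 3 subgroups of order 2.

3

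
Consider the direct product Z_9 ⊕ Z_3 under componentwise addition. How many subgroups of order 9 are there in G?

4

|G| = 27 and 9 | 27, so subgroups of order 9 are possible by Lagrange.
The subgroups of order 9 are: {(0,0), (0,1), (0,2), (3,0), (3,1), (3,2), (6,0), (6,1), (6,2)}; {(0,0), (1,0), (2,0), (3,0), (4,0), (5,0), (6,0), (7,0), (8,0)}; {(0,0), (1,1), (2,2), (3,0), (4,1), (5,2), (6,0), (7,1), (8,2)}; {(0,0), (1,2), (2,1), (3,0), (4,2), (5,1), (6,0), (7,2), (8,1)}.
So G has 4 subgroups of order 9.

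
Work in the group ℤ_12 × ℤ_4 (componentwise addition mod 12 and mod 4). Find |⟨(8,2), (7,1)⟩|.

24

|⟨(8,2)⟩| = 6 and |⟨(7,1)⟩| = 12, so |H| is a multiple of lcm(6, 12) = 12 and divides |G| = 48.
Closing under the operation: H = {(0,0), (0,2), (1,1), (1,3), (2,0), (2,2), (3,1), (3,3), (4,0), (4,2), (5,1), (5,3), (6,0), (6,2), (7,1), (7,3), (8,0), (8,2), (9,1), (9,3), (10,0), (10,2), (11,1), (11,3)}, so |H| = 24.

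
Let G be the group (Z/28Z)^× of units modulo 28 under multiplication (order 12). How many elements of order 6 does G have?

The elements of order 6 are: 3, 5, 11, 17, 19, 23.
That's 6.

6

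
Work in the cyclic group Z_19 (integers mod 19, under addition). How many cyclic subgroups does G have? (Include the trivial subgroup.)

2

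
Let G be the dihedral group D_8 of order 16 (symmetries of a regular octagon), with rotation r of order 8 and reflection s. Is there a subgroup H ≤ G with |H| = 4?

Yes

4 | 16. A subgroup of order 4 is {e, r^2, r^4, r^6}.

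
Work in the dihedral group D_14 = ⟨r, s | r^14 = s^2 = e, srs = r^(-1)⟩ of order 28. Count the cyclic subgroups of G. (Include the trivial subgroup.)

18

Group the elements of G by the cyclic subgroup they generate; each cyclic subgroup of order d accounts for φ(d) elements.
Cyclic subgroups by order — order 1: 1; order 2: 15; order 7: 1; order 14: 1.
Total: 18.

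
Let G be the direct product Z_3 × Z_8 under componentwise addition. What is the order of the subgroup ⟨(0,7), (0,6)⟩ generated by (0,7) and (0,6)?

|⟨(0,7)⟩| = 8 and |⟨(0,6)⟩| = 4, so |H| is a multiple of lcm(8, 4) = 8 and divides |G| = 24.
Closing under the operation: H = {(0,0), (0,1), (0,2), (0,3), (0,4), (0,5), (0,6), (0,7)}, so |H| = 8.

8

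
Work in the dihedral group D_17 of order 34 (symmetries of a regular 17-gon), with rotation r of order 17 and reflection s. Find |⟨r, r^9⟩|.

17

|⟨r⟩| = 17 and |⟨r^9⟩| = 17, so |H| is a multiple of lcm(17, 17) = 17 and divides |G| = 34.
Closing under the operation: H = {e, r, r^2, r^3, r^4, r^5, r^6, r^7, r^8, r^9, r^10, r^11, r^12, r^13, r^14, r^15, r^16}, so |H| = 17.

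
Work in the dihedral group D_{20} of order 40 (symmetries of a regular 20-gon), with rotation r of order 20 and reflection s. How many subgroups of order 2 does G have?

21

|G| = 40 and 2 | 40, so subgroups of order 2 are possible by Lagrange.
The subgroups of order 2 are: {e, r^10}; {e, r^10s}; {e, r^11s}; {e, r^12s}; … (21 in all).
So G has 21 subgroups of order 2.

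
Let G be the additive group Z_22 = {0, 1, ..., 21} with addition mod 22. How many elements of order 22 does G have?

10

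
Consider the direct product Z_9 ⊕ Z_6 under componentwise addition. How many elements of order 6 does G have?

An element (a,b) has order lcm(ord(a), ord(b)); count pairs with lcm equal to 6.
Enumerating gives 8 such elements.

8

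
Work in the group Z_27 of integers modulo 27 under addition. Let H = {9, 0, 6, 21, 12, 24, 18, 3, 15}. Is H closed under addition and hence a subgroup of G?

|H| = 9 divides |G| = 27, consistent with Lagrange.
H contains the identity, every element's inverse is in H, and H is closed under +: it is a subgroup.
In fact H = ⟨3⟩.

Yes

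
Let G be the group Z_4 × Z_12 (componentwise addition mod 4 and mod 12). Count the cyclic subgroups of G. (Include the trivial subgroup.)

A cyclic subgroup of order d is generated by each of its φ(d) elements of order d, so the cyclic subgroups of order d number (#elements of order d)/φ(d).
Cyclic subgroups by order — order 1: 1; order 2: 3; order 3: 1; order 4: 6; order 6: 3; order 12: 6.
Total: 20.

20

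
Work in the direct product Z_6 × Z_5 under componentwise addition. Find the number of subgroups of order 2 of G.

1

|G| = 30 and 2 | 30, so subgroups of order 2 are possible by Lagrange.
The subgroups of order 2 are: {(0,0), (3,0)}.
So G has 1 subgroup of order 2.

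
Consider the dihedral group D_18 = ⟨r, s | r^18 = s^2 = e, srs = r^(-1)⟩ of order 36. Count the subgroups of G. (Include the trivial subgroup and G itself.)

|G| = 36, so by Lagrange every subgroup order divides 36. Divisors: 1, 2, 3, 4, 6, 9, 12, 18, 36.
Subgroups by order — order 1: 1; order 2: 19; order 3: 1; order 4: 9; order 6: 7; order 9: 1; order 12: 3; order 18: 3; order 36: 1.
Total: 1 + 19 + 1 + 9 + 7 + 1 + 3 + 3 + 1 = 45.

45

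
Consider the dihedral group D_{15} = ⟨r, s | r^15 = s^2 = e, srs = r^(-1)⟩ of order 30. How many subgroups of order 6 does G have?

5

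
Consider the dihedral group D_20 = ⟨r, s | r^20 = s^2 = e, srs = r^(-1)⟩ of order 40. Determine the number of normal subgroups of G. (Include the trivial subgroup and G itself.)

9

G has 48 subgroups. Checking conjugation-invariance by order — order 1: 1/1 normal; order 2: 1/21 normal; order 4: 1/11 normal; order 5: 1/1 normal; order 8: 0/5 normal; order 10: 1/5 normal; order 20: 3/3 normal; order 40: 1/1 normal.
Total normal subgroups: 9.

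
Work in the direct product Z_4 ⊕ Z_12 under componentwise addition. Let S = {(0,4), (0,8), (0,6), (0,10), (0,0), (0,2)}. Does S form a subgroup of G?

Yes

|S| = 6 divides |G| = 48, consistent with Lagrange.
S contains the identity, every element's inverse is in S, and S is closed under +: it is a subgroup.
In fact S = ⟨(0,2)⟩.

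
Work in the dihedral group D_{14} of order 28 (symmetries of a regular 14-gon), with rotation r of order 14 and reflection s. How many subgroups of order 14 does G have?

|G| = 28 and 14 | 28, so subgroups of order 14 are possible by Lagrange.
The subgroups of order 14 are: {e, r, r^2, r^3, r^4, r^5, r^6, r^7, r^8, r^9, r^10, r^11, r^12, r^13}; {e, r^2, r^4, r^6, r^8, r^10, r^12, s, r^2s, r^4s, r^6s, r^8s, r^10s, r^12s}; {e, r^2, r^4, r^6, r^8, r^10, r^12, rs, r^3s, r^5s, r^7s, r^9s, r^11s, r^13s}.
So G has 3 subgroups of order 14.

3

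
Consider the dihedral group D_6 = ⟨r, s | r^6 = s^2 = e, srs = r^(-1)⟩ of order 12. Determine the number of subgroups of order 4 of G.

3

|G| = 12 and 4 | 12, so subgroups of order 4 are possible by Lagrange.
The subgroups of order 4 are: {e, r^3, r^2s, r^5s}; {e, r^3, s, r^3s}; {e, r^3, rs, r^4s}.
So G has 3 subgroups of order 4.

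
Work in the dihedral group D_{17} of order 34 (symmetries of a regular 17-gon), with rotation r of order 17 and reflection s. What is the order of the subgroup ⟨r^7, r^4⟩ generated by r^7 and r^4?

|⟨r^7⟩| = 17 and |⟨r^4⟩| = 17, so |H| is a multiple of lcm(17, 17) = 17 and divides |G| = 34.
Closing under the operation: H = {e, r, r^2, r^3, r^4, r^5, r^6, r^7, r^8, r^9, r^10, r^11, r^12, r^13, r^14, r^15, r^16}, so |H| = 17.

17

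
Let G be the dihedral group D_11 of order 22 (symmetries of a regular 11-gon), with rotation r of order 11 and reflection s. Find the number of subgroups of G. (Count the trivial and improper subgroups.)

14

|G| = 22, so by Lagrange every subgroup order divides 22. Divisors: 1, 2, 11, 22.
Subgroups by order — order 1: 1; order 2: 11; order 11: 1; order 22: 1.
Total: 1 + 11 + 1 + 1 = 14.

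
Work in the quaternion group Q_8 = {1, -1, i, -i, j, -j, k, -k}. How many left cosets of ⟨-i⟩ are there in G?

2

|⟨-i⟩| = 4 and |G| = 8.
By Lagrange, [G : H] = |G|/|H| = 8/4 = 2.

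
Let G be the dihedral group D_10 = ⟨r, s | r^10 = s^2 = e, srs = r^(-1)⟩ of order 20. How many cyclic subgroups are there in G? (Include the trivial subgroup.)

Each element a generates a cyclic subgroup ⟨a⟩; distinct elements may generate the same one (a cyclic group of order d has φ(d) generators).
Cyclic subgroups by order — order 1: 1; order 2: 11; order 5: 1; order 10: 1.
Total: 14.

14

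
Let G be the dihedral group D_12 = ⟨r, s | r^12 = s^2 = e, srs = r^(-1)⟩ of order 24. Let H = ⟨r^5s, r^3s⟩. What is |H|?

|⟨r^5s⟩| = 2 and |⟨r^3s⟩| = 2, so |H| is a multiple of lcm(2, 2) = 2 and divides |G| = 24.
Closing under the operation: H = {e, r^2, r^4, r^6, r^8, r^10, rs, r^3s, r^5s, r^7s, r^9s, r^11s}, so |H| = 12.

12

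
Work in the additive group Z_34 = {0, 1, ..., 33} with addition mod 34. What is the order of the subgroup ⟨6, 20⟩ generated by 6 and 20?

17

|⟨6⟩| = 17 and |⟨20⟩| = 17, so |H| is a multiple of lcm(17, 17) = 17 and divides |G| = 34.
Closing under the operation: H = {0, 2, 4, 6, 8, 10, 12, 14, 16, 18, 20, 22, 24, 26, 28, 30, 32}, so |H| = 17.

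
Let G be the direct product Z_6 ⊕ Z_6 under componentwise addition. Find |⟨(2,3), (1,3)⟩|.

|⟨(2,3)⟩| = 6 and |⟨(1,3)⟩| = 6, so |H| is a multiple of lcm(6, 6) = 6 and divides |G| = 36.
Closing under the operation: H = {(0,0), (0,3), (1,0), (1,3), (2,0), (2,3), (3,0), (3,3), (4,0), (4,3), (5,0), (5,3)}, so |H| = 12.

12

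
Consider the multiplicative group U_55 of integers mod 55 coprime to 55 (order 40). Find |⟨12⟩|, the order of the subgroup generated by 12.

4

Compute successive powers of 12 mod 55: 12, 34, 23, 1; 12^4 ≡ 1 (mod 55).
So |⟨12⟩| = 4.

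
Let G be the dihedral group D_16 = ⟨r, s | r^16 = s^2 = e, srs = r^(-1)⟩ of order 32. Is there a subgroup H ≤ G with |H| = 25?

No

25 does not divide |G| = 32, so by Lagrange no subgroup of order 25 exists.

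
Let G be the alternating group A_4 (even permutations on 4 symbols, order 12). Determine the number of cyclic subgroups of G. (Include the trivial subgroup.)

8

Group the elements of G by the cyclic subgroup they generate; each cyclic subgroup of order d accounts for φ(d) elements.
Cyclic subgroups by order — order 1: 1; order 2: 3; order 3: 4.
Total: 8.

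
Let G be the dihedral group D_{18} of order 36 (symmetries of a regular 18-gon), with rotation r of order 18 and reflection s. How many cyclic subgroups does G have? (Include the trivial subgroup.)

24

Group the elements of G by the cyclic subgroup they generate; each cyclic subgroup of order d accounts for φ(d) elements.
Cyclic subgroups by order — order 1: 1; order 2: 19; order 3: 1; order 6: 1; order 9: 1; order 18: 1.
Total: 24.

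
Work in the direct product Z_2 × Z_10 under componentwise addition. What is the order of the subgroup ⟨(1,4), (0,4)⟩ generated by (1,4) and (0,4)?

10

|⟨(1,4)⟩| = 10 and |⟨(0,4)⟩| = 5, so |H| is a multiple of lcm(10, 5) = 10 and divides |G| = 20.
Closing under the operation: H = {(0,0), (0,2), (0,4), (0,6), (0,8), (1,0), (1,2), (1,4), (1,6), (1,8)}, so |H| = 10.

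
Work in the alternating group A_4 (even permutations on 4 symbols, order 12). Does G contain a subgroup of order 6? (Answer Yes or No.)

6 | 12, so Lagrange does not rule it out; but checking all subgroups of G, none has order 6.
(A_4 is the standard example that the converse of Lagrange fails.)

No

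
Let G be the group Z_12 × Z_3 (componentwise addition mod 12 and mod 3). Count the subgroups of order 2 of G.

1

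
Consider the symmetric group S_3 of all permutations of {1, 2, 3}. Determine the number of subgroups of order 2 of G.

|G| = 6 and 2 | 6, so subgroups of order 2 are possible by Lagrange.
The subgroups of order 2 are: {e, (1 2)}; {e, (1 3)}; {e, (2 3)}.
So G has 3 subgroups of order 2.

3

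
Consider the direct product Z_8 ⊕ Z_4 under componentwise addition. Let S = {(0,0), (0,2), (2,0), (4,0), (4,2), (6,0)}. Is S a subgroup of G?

No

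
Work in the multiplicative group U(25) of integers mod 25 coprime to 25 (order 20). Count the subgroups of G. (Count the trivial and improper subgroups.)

6

|G| = 20, so by Lagrange every subgroup order divides 20. Divisors: 1, 2, 4, 5, 10, 20.
Subgroups by order — order 1: 1; order 2: 1; order 4: 1; order 5: 1; order 10: 1; order 20: 1.
Total: 1 + 1 + 1 + 1 + 1 + 1 = 6.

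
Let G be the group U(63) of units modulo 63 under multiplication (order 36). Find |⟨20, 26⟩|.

|⟨20⟩| = 6 and |⟨26⟩| = 6, so |H| is a multiple of lcm(6, 6) = 6 and divides |G| = 36.
Closing under the operation: H = {1, 4, 5, 16, 17, 20, 22, 25, 26, 37, 38, 41, 43, 46, 47, 58, 59, 62}, so |H| = 18.

18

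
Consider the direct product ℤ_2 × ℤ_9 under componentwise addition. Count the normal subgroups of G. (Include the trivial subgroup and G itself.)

G is abelian, so every subgroup is normal.
G has 6 subgroups in total, hence 6 normal subgroups.

6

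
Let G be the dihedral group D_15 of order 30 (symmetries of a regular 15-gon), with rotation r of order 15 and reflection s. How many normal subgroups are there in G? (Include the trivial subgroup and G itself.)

5

G has 28 subgroups. Checking conjugation-invariance by order — order 1: 1/1 normal; order 2: 0/15 normal; order 3: 1/1 normal; order 5: 1/1 normal; order 6: 0/5 normal; order 10: 0/3 normal; order 15: 1/1 normal; order 30: 1/1 normal.
Total normal subgroups: 5.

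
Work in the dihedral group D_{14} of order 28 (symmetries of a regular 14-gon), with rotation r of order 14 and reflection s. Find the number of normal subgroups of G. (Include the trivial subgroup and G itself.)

G has 28 subgroups. Checking conjugation-invariance by order — order 1: 1/1 normal; order 2: 1/15 normal; order 4: 0/7 normal; order 7: 1/1 normal; order 14: 3/3 normal; order 28: 1/1 normal.
Total normal subgroups: 7.

7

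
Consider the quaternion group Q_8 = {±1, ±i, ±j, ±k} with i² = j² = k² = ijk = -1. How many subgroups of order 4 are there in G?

3

|G| = 8 and 4 | 8, so subgroups of order 4 are possible by Lagrange.
The subgroups of order 4 are: {1, -1, i, -i}; {1, -1, j, -j}; {1, -1, k, -k}.
So G has 3 subgroups of order 4.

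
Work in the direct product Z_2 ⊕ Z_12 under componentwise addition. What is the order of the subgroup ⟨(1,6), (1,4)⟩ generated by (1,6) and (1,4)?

12

|⟨(1,6)⟩| = 2 and |⟨(1,4)⟩| = 6, so |H| is a multiple of lcm(2, 6) = 6 and divides |G| = 24.
Closing under the operation: H = {(0,0), (0,2), (0,4), (0,6), (0,8), (0,10), (1,0), (1,2), (1,4), (1,6), (1,8), (1,10)}, so |H| = 12.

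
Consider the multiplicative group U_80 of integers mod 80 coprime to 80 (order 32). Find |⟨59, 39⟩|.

8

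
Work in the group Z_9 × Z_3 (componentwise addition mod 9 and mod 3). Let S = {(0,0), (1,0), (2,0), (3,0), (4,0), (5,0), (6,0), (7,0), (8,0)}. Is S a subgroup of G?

Yes

|S| = 9 divides |G| = 27, consistent with Lagrange.
S contains the identity, every element's inverse is in S, and S is closed under +: it is a subgroup.
In fact S = ⟨(4,0)⟩.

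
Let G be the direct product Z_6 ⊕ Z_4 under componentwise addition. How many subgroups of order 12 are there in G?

|G| = 24 and 12 | 24, so subgroups of order 12 are possible by Lagrange.
The subgroups of order 12 are: {(0,0), (0,1), (0,2), (0,3), (2,0), (2,1), (2,2), (2,3), (4,0), (4,1), (4,2), (4,3)}; {(0,0), (0,2), (1,0), (1,2), (2,0), (2,2), (3,0), (3,2), (4,0), (4,2), (5,0), (5,2)}; {(0,0), (0,2), (1,1), (1,3), (2,0), (2,2), (3,1), (3,3), (4,0), (4,2), (5,1), (5,3)}.
So G has 3 subgroups of order 12.

3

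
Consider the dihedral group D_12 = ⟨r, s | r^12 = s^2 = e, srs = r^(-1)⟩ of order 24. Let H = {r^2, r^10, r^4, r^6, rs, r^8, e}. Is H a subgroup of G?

No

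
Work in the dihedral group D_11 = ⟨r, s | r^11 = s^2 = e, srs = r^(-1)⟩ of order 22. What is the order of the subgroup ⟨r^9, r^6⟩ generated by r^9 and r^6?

|⟨r^9⟩| = 11 and |⟨r^6⟩| = 11, so |H| is a multiple of lcm(11, 11) = 11 and divides |G| = 22.
Closing under the operation: H = {e, r, r^2, r^3, r^4, r^5, r^6, r^7, r^8, r^9, r^10}, so |H| = 11.

11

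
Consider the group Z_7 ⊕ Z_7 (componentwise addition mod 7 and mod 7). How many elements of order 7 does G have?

48

An element (a,b) has order lcm(ord(a), ord(b)); count pairs with lcm equal to 7.
Enumerating gives 48 such elements.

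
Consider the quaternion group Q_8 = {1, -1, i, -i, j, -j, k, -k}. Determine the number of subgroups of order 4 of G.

3

|G| = 8 and 4 | 8, so subgroups of order 4 are possible by Lagrange.
The subgroups of order 4 are: {1, -1, i, -i}; {1, -1, j, -j}; {1, -1, k, -k}.
So G has 3 subgroups of order 4.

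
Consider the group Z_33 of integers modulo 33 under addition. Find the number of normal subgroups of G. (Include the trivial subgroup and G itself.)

4

G is abelian, so every subgroup is normal.
G has 4 subgroups in total, hence 4 normal subgroups.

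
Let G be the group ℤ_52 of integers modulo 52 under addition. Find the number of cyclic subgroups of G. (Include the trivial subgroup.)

6

Each element a generates a cyclic subgroup ⟨a⟩; distinct elements may generate the same one (a cyclic group of order d has φ(d) generators).
Cyclic subgroups by order — order 1: 1; order 2: 1; order 4: 1; order 13: 1; order 26: 1; order 52: 1.
Total: 6.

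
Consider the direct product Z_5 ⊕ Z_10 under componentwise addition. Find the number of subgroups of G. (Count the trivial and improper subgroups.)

16

|G| = 50, so by Lagrange every subgroup order divides 50. Divisors: 1, 2, 5, 10, 25, 50.
Subgroups by order — order 1: 1; order 2: 1; order 5: 6; order 10: 6; order 25: 1; order 50: 1.
Total: 1 + 1 + 6 + 6 + 1 + 1 = 16.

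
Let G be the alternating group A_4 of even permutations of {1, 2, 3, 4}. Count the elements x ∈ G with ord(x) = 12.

0

No element of G has order 12 (even though 12 | 12).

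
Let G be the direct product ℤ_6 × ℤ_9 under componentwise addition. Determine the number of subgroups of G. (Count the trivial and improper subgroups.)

|G| = 54, so by Lagrange every subgroup order divides 54. Divisors: 1, 2, 3, 6, 9, 18, 27, 54.
Subgroups by order — order 1: 1; order 2: 1; order 3: 4; order 6: 4; order 9: 4; order 18: 4; order 27: 1; order 54: 1.
Total: 1 + 1 + 4 + 4 + 4 + 4 + 1 + 1 = 20.

20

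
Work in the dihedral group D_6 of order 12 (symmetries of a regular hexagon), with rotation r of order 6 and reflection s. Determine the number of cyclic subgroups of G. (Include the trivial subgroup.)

Group the elements of G by the cyclic subgroup they generate; each cyclic subgroup of order d accounts for φ(d) elements.
Cyclic subgroups by order — order 1: 1; order 2: 7; order 3: 1; order 6: 1.
Total: 10.

10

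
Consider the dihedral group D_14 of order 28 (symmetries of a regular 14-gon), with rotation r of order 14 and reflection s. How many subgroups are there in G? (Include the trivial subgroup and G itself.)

|G| = 28, so by Lagrange every subgroup order divides 28. Divisors: 1, 2, 4, 7, 14, 28.
Subgroups by order — order 1: 1; order 2: 15; order 4: 7; order 7: 1; order 14: 3; order 28: 1.
Total: 1 + 15 + 7 + 1 + 3 + 1 = 28.

28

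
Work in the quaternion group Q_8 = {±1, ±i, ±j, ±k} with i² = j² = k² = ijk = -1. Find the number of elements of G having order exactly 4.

6

The elements of order 4 are: i, -i, j, -j, k, -k.
That's 6.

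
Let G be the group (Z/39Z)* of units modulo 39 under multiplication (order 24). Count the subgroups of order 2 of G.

|G| = 24 and 2 | 24, so subgroups of order 2 are possible by Lagrange.
The subgroups of order 2 are: {1, 14}; {1, 25}; {1, 38}.
So G has 3 subgroups of order 2.

3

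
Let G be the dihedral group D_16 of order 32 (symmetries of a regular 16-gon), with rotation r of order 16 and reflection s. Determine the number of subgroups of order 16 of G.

3

|G| = 32 and 16 | 32, so subgroups of order 16 are possible by Lagrange.
The subgroups of order 16 are: {e, r, r^2, r^3, r^4, r^5, r^6, r^7, r^8, r^9, r^10, r^11, r^12, r^13, r^14, r^15}; {e, r^2, r^4, r^6, r^8, r^10, r^12, r^14, s, r^2s, r^4s, r^6s, r^8s, r^10s, r^12s, r^14s}; {e, r^2, r^4, r^6, r^8, r^10, r^12, r^14, rs, r^3s, r^5s, r^7s, r^9s, r^11s, r^13s, r^15s}.
So G has 3 subgroups of order 16.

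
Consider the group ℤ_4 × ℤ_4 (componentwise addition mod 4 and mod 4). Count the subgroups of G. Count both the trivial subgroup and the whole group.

15

|G| = 16, so by Lagrange every subgroup order divides 16. Divisors: 1, 2, 4, 8, 16.
Subgroups by order — order 1: 1; order 2: 3; order 4: 7; order 8: 3; order 16: 1.
Total: 1 + 3 + 7 + 3 + 1 = 15.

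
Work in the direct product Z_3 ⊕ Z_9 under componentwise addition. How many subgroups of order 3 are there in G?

4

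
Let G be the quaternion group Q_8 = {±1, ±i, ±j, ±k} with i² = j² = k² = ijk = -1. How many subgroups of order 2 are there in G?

|G| = 8 and 2 | 8, so subgroups of order 2 are possible by Lagrange.
The subgroups of order 2 are: {1, -1}.
So G has 1 subgroup of order 2.

1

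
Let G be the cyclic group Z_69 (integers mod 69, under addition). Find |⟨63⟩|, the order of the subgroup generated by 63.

23

In Z_69, the order of an element a is n/gcd(a, n).
gcd(63, 69) = 3, so |⟨63⟩| = 69/3 = 23.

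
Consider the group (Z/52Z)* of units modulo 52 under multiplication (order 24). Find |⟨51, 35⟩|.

12

|⟨51⟩| = 2 and |⟨35⟩| = 6, so |H| is a multiple of lcm(2, 6) = 6 and divides |G| = 24.
Closing under the operation: H = {1, 3, 9, 17, 23, 25, 27, 29, 35, 43, 49, 51}, so |H| = 12.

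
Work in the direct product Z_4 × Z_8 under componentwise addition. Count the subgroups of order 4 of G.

7

|G| = 32 and 4 | 32, so subgroups of order 4 are possible by Lagrange.
The subgroups of order 4 are: {(0,0), (0,2), (0,4), (0,6)}; {(0,0), (0,4), (2,0), (2,4)}; {(0,0), (0,4), (2,2), (2,6)}; {(0,0), (1,0), (2,0), (3,0)}; … (7 in all).
So G has 7 subgroups of order 4.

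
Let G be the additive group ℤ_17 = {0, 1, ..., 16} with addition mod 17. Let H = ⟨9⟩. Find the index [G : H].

1

|⟨9⟩| = 17 and |G| = 17.
By Lagrange, [G : H] = |G|/|H| = 17/17 = 1.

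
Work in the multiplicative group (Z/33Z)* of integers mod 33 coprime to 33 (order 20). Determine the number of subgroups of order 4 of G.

|G| = 20 and 4 | 20, so subgroups of order 4 are possible by Lagrange.
The subgroups of order 4 are: {1, 10, 23, 32}.
So G has 1 subgroup of order 4.

1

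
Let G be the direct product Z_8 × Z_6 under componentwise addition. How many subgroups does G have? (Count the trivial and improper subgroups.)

|G| = 48, so by Lagrange every subgroup order divides 48. Divisors: 1, 2, 3, 4, 6, 8, 12, 16, 24, 48.
Subgroups by order — order 1: 1; order 2: 3; order 3: 1; order 4: 3; order 6: 3; order 8: 3; order 12: 3; order 16: 1; order 24: 3; order 48: 1.
Total: 1 + 3 + 1 + 3 + 3 + 3 + 3 + 1 + 3 + 1 = 22.

22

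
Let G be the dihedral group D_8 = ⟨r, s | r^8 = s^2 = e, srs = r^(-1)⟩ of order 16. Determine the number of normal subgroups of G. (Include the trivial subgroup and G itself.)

7

G has 19 subgroups. Checking conjugation-invariance by order — order 1: 1/1 normal; order 2: 1/9 normal; order 4: 1/5 normal; order 8: 3/3 normal; order 16: 1/1 normal.
Total normal subgroups: 7.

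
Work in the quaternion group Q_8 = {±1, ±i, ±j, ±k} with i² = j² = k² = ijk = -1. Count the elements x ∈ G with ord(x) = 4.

6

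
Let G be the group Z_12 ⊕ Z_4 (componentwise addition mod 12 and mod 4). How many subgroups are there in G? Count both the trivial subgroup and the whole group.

|G| = 48, so by Lagrange every subgroup order divides 48. Divisors: 1, 2, 3, 4, 6, 8, 12, 16, 24, 48.
Subgroups by order — order 1: 1; order 2: 3; order 3: 1; order 4: 7; order 6: 3; order 8: 3; order 12: 7; order 16: 1; order 24: 3; order 48: 1.
Total: 1 + 3 + 1 + 7 + 3 + 3 + 7 + 1 + 3 + 1 = 30.

30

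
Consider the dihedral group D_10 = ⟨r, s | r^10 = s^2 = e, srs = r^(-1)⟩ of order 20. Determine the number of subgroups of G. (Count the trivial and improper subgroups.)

22

|G| = 20, so by Lagrange every subgroup order divides 20. Divisors: 1, 2, 4, 5, 10, 20.
Subgroups by order — order 1: 1; order 2: 11; order 4: 5; order 5: 1; order 10: 3; order 20: 1.
Total: 1 + 11 + 5 + 1 + 3 + 1 = 22.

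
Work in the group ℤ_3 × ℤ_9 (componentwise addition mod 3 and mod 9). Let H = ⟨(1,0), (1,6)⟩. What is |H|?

9

|⟨(1,0)⟩| = 3 and |⟨(1,6)⟩| = 3, so |H| is a multiple of lcm(3, 3) = 3 and divides |G| = 27.
Closing under the operation: H = {(0,0), (0,3), (0,6), (1,0), (1,3), (1,6), (2,0), (2,3), (2,6)}, so |H| = 9.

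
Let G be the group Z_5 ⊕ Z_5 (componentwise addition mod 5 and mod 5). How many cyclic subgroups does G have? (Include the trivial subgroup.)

Group the elements of G by the cyclic subgroup they generate; each cyclic subgroup of order d accounts for φ(d) elements.
Cyclic subgroups by order — order 1: 1; order 5: 6.
Total: 7.

7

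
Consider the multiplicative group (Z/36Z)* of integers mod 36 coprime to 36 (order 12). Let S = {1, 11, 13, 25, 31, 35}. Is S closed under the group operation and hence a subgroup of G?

11 ∈ S but its inverse 23 ∉ S, so S is not a subgroup.

No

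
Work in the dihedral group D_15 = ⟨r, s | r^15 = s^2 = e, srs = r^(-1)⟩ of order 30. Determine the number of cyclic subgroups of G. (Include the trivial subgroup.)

19

Each element a generates a cyclic subgroup ⟨a⟩; distinct elements may generate the same one (a cyclic group of order d has φ(d) generators).
Cyclic subgroups by order — order 1: 1; order 2: 15; order 3: 1; order 5: 1; order 15: 1.
Total: 19.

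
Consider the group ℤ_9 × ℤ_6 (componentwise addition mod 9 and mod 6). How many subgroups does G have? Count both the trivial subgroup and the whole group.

20

|G| = 54, so by Lagrange every subgroup order divides 54. Divisors: 1, 2, 3, 6, 9, 18, 27, 54.
Subgroups by order — order 1: 1; order 2: 1; order 3: 4; order 6: 4; order 9: 4; order 18: 4; order 27: 1; order 54: 1.
Total: 1 + 1 + 4 + 4 + 4 + 4 + 1 + 1 = 20.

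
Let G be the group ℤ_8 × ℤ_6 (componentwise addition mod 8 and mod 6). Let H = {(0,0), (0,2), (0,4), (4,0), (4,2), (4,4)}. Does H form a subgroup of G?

Yes

|H| = 6 divides |G| = 48, consistent with Lagrange.
H contains the identity, every element's inverse is in H, and H is closed under +: it is a subgroup.
In fact H = ⟨(4,4)⟩.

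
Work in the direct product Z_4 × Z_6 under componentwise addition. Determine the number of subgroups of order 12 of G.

3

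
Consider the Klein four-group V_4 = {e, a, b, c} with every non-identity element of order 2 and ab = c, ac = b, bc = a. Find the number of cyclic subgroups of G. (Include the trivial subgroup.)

Group the elements of G by the cyclic subgroup they generate; each cyclic subgroup of order d accounts for φ(d) elements.
Cyclic subgroups by order — order 1: 1; order 2: 3.
Total: 4.

4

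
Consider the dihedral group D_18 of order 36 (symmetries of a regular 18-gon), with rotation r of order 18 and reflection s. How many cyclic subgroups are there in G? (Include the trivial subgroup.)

Group the elements of G by the cyclic subgroup they generate; each cyclic subgroup of order d accounts for φ(d) elements.
Cyclic subgroups by order — order 1: 1; order 2: 19; order 3: 1; order 6: 1; order 9: 1; order 18: 1.
Total: 24.

24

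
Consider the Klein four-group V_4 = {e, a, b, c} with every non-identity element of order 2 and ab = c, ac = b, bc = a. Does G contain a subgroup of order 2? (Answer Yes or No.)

2 | 4. A subgroup of order 2 is {e, a}.

Yes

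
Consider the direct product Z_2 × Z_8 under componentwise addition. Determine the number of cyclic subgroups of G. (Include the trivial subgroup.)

A cyclic subgroup of order d is generated by each of its φ(d) elements of order d, so the cyclic subgroups of order d number (#elements of order d)/φ(d).
Cyclic subgroups by order — order 1: 1; order 2: 3; order 4: 2; order 8: 2.
Total: 8.

8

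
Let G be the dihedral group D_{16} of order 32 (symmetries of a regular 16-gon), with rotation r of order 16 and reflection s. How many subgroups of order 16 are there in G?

|G| = 32 and 16 | 32, so subgroups of order 16 are possible by Lagrange.
The subgroups of order 16 are: {e, r, r^2, r^3, r^4, r^5, r^6, r^7, r^8, r^9, r^10, r^11, r^12, r^13, r^14, r^15}; {e, r^2, r^4, r^6, r^8, r^10, r^12, r^14, s, r^2s, r^4s, r^6s, r^8s, r^10s, r^12s, r^14s}; {e, r^2, r^4, r^6, r^8, r^10, r^12, r^14, rs, r^3s, r^5s, r^7s, r^9s, r^11s, r^13s, r^15s}.
So G has 3 subgroups of order 16.

3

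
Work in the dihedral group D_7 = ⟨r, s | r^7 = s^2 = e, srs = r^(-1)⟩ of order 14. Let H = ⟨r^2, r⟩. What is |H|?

7

|⟨r^2⟩| = 7 and |⟨r⟩| = 7, so |H| is a multiple of lcm(7, 7) = 7 and divides |G| = 14.
Closing under the operation: H = {e, r, r^2, r^3, r^4, r^5, r^6}, so |H| = 7.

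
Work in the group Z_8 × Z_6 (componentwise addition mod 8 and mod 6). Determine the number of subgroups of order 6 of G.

|G| = 48 and 6 | 48, so subgroups of order 6 are possible by Lagrange.
The subgroups of order 6 are: {(0,0), (0,1), (0,2), (0,3), (0,4), (0,5)}; {(0,0), (0,2), (0,4), (4,0), (4,2), (4,4)}; {(0,0), (0,2), (0,4), (4,1), (4,3), (4,5)}.
So G has 3 subgroups of order 6.

3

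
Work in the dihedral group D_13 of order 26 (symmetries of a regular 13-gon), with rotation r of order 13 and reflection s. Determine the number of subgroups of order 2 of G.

13

|G| = 26 and 2 | 26, so subgroups of order 2 are possible by Lagrange.
The subgroups of order 2 are: {e, r^10s}; {e, r^11s}; {e, r^12s}; {e, r^2s}; … (13 in all).
So G has 13 subgroups of order 2.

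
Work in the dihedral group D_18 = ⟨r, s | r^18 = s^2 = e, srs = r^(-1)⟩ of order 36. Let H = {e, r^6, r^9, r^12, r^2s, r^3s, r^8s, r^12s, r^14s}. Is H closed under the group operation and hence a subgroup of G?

No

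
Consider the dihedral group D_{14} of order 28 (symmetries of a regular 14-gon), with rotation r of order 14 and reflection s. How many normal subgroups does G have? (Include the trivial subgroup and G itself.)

7

G has 28 subgroups. Checking conjugation-invariance by order — order 1: 1/1 normal; order 2: 1/15 normal; order 4: 0/7 normal; order 7: 1/1 normal; order 14: 3/3 normal; order 28: 1/1 normal.
Total normal subgroups: 7.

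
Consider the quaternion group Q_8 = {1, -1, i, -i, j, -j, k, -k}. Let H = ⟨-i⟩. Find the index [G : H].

|⟨-i⟩| = 4 and |G| = 8.
By Lagrange, [G : H] = |G|/|H| = 8/4 = 2.

2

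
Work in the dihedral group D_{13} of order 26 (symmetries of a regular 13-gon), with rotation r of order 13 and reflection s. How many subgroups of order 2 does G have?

|G| = 26 and 2 | 26, so subgroups of order 2 are possible by Lagrange.
The subgroups of order 2 are: {e, r^10s}; {e, r^11s}; {e, r^12s}; {e, r^2s}; … (13 in all).
So G has 13 subgroups of order 2.

13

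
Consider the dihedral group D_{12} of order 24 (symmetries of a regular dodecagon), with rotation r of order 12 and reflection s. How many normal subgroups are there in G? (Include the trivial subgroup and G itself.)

G has 34 subgroups. Checking conjugation-invariance by order — order 1: 1/1 normal; order 2: 1/13 normal; order 3: 1/1 normal; order 4: 1/7 normal; order 6: 1/5 normal; order 8: 0/3 normal; order 12: 3/3 normal; order 24: 1/1 normal.
Total normal subgroups: 9.

9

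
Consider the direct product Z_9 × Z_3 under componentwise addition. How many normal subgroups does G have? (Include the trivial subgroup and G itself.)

10

G is abelian, so every subgroup is normal.
G has 10 subgroups in total, hence 10 normal subgroups.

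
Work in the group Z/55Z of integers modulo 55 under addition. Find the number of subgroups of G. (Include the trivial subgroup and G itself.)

Subgroups of the cyclic group Z/55Z correspond bijectively to divisors of 55.
Divisors of 55: 1, 5, 11, 55.
So Z/55Z has 4 subgroups.

4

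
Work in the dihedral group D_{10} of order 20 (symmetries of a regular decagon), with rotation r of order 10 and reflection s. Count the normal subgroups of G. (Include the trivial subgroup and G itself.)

G has 22 subgroups. Checking conjugation-invariance by order — order 1: 1/1 normal; order 2: 1/11 normal; order 4: 0/5 normal; order 5: 1/1 normal; order 10: 3/3 normal; order 20: 1/1 normal.
Total normal subgroups: 7.

7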